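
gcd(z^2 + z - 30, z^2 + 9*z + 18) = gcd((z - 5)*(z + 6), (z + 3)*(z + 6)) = z + 6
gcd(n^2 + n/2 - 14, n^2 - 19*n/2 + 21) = n - 7/2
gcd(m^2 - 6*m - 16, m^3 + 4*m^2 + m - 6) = m + 2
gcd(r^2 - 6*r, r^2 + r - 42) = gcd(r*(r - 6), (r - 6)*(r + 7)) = r - 6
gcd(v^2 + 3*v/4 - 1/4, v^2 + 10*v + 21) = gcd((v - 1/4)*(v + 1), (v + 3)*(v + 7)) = 1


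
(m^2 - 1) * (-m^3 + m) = -m^5 + 2*m^3 - m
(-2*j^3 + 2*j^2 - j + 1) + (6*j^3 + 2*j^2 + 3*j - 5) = 4*j^3 + 4*j^2 + 2*j - 4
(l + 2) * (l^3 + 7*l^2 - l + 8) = l^4 + 9*l^3 + 13*l^2 + 6*l + 16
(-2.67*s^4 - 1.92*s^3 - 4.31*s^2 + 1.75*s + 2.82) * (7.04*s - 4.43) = -18.7968*s^5 - 1.6887*s^4 - 21.8368*s^3 + 31.4133*s^2 + 12.1003*s - 12.4926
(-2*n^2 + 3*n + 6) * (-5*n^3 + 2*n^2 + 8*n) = 10*n^5 - 19*n^4 - 40*n^3 + 36*n^2 + 48*n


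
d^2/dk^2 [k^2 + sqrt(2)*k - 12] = 2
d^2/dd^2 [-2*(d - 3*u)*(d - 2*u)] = -4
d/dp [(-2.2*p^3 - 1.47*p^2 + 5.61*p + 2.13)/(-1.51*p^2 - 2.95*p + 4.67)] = (3.322*p^4 + 12.98*p^3 - 18.0144*p^2 - 7.2972*p + 32.4822)/(2.2801*p^4 + 8.909*p^3 - 5.4009*p^2 - 27.553*p + 21.8089)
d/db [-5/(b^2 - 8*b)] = 10*(b - 4)/(b^2*(b - 8)^2)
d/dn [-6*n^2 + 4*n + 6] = 4 - 12*n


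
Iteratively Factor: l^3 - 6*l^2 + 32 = (l - 4)*(l^2 - 2*l - 8) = (l - 4)*(l + 2)*(l - 4)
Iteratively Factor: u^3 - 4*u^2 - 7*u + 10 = (u - 5)*(u^2 + u - 2) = (u - 5)*(u - 1)*(u + 2)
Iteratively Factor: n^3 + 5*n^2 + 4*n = (n + 1)*(n^2 + 4*n) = n*(n + 1)*(n + 4)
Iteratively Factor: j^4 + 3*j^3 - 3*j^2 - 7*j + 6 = (j - 1)*(j^3 + 4*j^2 + j - 6) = (j - 1)*(j + 3)*(j^2 + j - 2) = (j - 1)*(j + 2)*(j + 3)*(j - 1)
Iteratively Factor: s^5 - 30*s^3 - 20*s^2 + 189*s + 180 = (s + 1)*(s^4 - s^3 - 29*s^2 + 9*s + 180) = (s - 5)*(s + 1)*(s^3 + 4*s^2 - 9*s - 36) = (s - 5)*(s + 1)*(s + 3)*(s^2 + s - 12) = (s - 5)*(s + 1)*(s + 3)*(s + 4)*(s - 3)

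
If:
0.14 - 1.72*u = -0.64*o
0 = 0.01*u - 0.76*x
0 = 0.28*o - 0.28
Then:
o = 1.00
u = 0.45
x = 0.01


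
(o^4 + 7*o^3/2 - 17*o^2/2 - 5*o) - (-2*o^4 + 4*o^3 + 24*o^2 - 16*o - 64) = 3*o^4 - o^3/2 - 65*o^2/2 + 11*o + 64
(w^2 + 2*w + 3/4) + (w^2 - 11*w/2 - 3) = 2*w^2 - 7*w/2 - 9/4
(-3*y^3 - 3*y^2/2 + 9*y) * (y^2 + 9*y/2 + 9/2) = -3*y^5 - 15*y^4 - 45*y^3/4 + 135*y^2/4 + 81*y/2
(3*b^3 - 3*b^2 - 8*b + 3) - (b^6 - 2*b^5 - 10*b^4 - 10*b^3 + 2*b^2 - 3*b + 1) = -b^6 + 2*b^5 + 10*b^4 + 13*b^3 - 5*b^2 - 5*b + 2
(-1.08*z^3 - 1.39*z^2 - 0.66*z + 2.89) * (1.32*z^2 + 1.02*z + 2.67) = -1.4256*z^5 - 2.9364*z^4 - 5.1726*z^3 - 0.569699999999999*z^2 + 1.1856*z + 7.7163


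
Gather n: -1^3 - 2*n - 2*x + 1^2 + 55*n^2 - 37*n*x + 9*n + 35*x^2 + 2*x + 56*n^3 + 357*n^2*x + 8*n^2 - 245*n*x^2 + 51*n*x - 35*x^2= 56*n^3 + n^2*(357*x + 63) + n*(-245*x^2 + 14*x + 7)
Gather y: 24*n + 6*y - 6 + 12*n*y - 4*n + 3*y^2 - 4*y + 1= 20*n + 3*y^2 + y*(12*n + 2) - 5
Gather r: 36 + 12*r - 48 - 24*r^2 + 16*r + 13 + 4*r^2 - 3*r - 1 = -20*r^2 + 25*r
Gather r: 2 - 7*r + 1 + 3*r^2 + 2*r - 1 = 3*r^2 - 5*r + 2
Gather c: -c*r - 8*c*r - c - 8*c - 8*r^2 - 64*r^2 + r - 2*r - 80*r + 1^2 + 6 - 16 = c*(-9*r - 9) - 72*r^2 - 81*r - 9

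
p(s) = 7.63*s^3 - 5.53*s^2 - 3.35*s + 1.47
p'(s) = 22.89*s^2 - 11.06*s - 3.35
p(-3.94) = -537.85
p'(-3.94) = 395.56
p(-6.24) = -2046.82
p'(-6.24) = 956.95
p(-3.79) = -480.64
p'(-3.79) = 367.36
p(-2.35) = -120.22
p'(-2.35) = 149.05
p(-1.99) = -73.89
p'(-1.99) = 109.31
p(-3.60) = -414.12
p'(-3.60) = 333.12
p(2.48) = 75.53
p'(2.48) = 110.00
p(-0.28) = 1.81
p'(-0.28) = 1.54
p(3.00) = 147.66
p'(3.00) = 169.48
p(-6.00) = -1825.59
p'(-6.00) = 887.05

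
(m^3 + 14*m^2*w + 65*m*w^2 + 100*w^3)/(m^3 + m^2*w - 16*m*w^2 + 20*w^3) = (m^2 + 9*m*w + 20*w^2)/(m^2 - 4*m*w + 4*w^2)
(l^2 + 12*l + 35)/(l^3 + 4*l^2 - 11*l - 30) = (l + 7)/(l^2 - l - 6)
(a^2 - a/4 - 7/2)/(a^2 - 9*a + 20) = (4*a^2 - a - 14)/(4*(a^2 - 9*a + 20))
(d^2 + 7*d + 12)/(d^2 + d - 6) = (d + 4)/(d - 2)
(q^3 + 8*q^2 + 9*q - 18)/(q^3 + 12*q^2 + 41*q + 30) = (q^2 + 2*q - 3)/(q^2 + 6*q + 5)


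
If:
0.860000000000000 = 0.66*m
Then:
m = 1.30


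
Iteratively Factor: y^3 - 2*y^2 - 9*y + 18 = (y - 3)*(y^2 + y - 6) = (y - 3)*(y + 3)*(y - 2)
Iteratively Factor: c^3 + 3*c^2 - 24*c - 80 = (c + 4)*(c^2 - c - 20) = (c - 5)*(c + 4)*(c + 4)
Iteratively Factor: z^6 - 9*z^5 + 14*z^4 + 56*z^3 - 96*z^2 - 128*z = (z - 4)*(z^5 - 5*z^4 - 6*z^3 + 32*z^2 + 32*z) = (z - 4)*(z + 2)*(z^4 - 7*z^3 + 8*z^2 + 16*z) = (z - 4)^2*(z + 2)*(z^3 - 3*z^2 - 4*z) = (z - 4)^3*(z + 2)*(z^2 + z) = (z - 4)^3*(z + 1)*(z + 2)*(z)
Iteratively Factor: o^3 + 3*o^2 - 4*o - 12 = (o + 2)*(o^2 + o - 6) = (o - 2)*(o + 2)*(o + 3)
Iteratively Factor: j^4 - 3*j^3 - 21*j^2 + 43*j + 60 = (j - 5)*(j^3 + 2*j^2 - 11*j - 12) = (j - 5)*(j + 1)*(j^2 + j - 12) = (j - 5)*(j - 3)*(j + 1)*(j + 4)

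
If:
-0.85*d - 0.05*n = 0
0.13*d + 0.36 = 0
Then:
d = -2.77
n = 47.08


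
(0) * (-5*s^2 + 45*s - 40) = 0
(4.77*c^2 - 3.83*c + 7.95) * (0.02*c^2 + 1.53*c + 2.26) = 0.0954*c^4 + 7.2215*c^3 + 5.0793*c^2 + 3.5077*c + 17.967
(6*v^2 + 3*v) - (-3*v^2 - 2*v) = 9*v^2 + 5*v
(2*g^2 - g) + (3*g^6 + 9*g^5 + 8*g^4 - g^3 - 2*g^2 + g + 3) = 3*g^6 + 9*g^5 + 8*g^4 - g^3 + 3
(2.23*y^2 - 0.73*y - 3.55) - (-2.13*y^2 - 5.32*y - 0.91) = 4.36*y^2 + 4.59*y - 2.64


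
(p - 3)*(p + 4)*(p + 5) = p^3 + 6*p^2 - 7*p - 60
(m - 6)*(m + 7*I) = m^2 - 6*m + 7*I*m - 42*I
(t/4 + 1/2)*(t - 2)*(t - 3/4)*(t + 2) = t^4/4 + 5*t^3/16 - 11*t^2/8 - 5*t/4 + 3/2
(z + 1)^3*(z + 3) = z^4 + 6*z^3 + 12*z^2 + 10*z + 3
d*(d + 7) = d^2 + 7*d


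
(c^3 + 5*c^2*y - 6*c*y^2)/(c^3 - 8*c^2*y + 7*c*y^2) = (-c - 6*y)/(-c + 7*y)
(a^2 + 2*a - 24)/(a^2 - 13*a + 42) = (a^2 + 2*a - 24)/(a^2 - 13*a + 42)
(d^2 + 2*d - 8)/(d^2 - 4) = (d + 4)/(d + 2)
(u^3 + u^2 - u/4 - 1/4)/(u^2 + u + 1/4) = (2*u^2 + u - 1)/(2*u + 1)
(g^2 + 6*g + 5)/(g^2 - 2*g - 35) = (g + 1)/(g - 7)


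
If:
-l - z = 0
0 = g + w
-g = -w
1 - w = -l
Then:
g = 0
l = -1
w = 0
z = 1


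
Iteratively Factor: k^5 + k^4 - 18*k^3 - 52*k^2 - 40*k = (k - 5)*(k^4 + 6*k^3 + 12*k^2 + 8*k) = k*(k - 5)*(k^3 + 6*k^2 + 12*k + 8) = k*(k - 5)*(k + 2)*(k^2 + 4*k + 4) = k*(k - 5)*(k + 2)^2*(k + 2)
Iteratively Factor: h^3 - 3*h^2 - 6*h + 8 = (h - 1)*(h^2 - 2*h - 8) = (h - 4)*(h - 1)*(h + 2)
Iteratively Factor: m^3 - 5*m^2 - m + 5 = (m - 1)*(m^2 - 4*m - 5) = (m - 5)*(m - 1)*(m + 1)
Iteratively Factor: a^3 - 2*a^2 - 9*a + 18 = (a + 3)*(a^2 - 5*a + 6) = (a - 3)*(a + 3)*(a - 2)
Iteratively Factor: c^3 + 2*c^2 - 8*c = (c - 2)*(c^2 + 4*c) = (c - 2)*(c + 4)*(c)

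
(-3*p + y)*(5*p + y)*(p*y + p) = -15*p^3*y - 15*p^3 + 2*p^2*y^2 + 2*p^2*y + p*y^3 + p*y^2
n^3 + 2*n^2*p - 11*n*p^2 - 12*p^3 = (n - 3*p)*(n + p)*(n + 4*p)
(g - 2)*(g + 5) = g^2 + 3*g - 10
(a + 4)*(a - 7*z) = a^2 - 7*a*z + 4*a - 28*z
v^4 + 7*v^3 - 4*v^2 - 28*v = v*(v - 2)*(v + 2)*(v + 7)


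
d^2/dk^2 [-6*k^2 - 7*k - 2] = -12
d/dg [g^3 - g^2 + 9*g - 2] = 3*g^2 - 2*g + 9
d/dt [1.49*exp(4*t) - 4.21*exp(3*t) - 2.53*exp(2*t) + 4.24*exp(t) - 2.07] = (5.96*exp(3*t) - 12.63*exp(2*t) - 5.06*exp(t) + 4.24)*exp(t)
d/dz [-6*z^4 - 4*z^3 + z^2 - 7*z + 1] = -24*z^3 - 12*z^2 + 2*z - 7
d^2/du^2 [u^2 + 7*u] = 2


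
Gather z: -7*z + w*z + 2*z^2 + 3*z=2*z^2 + z*(w - 4)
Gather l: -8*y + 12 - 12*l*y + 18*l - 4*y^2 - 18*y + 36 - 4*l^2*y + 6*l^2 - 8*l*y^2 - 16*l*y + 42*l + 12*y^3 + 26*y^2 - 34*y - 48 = l^2*(6 - 4*y) + l*(-8*y^2 - 28*y + 60) + 12*y^3 + 22*y^2 - 60*y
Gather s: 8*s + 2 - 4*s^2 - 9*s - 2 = -4*s^2 - s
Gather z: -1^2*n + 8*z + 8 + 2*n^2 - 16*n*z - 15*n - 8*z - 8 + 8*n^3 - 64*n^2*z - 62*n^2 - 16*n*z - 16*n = 8*n^3 - 60*n^2 - 32*n + z*(-64*n^2 - 32*n)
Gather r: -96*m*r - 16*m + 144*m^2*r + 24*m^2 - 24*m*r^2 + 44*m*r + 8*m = 24*m^2 - 24*m*r^2 - 8*m + r*(144*m^2 - 52*m)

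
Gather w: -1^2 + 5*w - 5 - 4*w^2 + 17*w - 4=-4*w^2 + 22*w - 10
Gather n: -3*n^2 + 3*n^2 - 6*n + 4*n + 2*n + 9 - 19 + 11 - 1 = 0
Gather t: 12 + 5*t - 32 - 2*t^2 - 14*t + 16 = -2*t^2 - 9*t - 4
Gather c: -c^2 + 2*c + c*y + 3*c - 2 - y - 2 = -c^2 + c*(y + 5) - y - 4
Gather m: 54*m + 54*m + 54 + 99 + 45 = 108*m + 198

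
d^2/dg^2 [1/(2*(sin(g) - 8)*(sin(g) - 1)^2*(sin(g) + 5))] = (-16*sin(g)^5 + 67*sin(g)^4 + 440*sin(g)^3 - 785*sin(g)^2 - 8128*sin(g) - 9218)/(2*(sin(g) - 8)^3*(sin(g) - 1)^3*(sin(g) + 5)^3)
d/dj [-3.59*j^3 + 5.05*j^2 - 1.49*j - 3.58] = -10.77*j^2 + 10.1*j - 1.49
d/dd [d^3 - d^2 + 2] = d*(3*d - 2)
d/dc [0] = 0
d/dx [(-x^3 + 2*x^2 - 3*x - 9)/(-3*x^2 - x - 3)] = x*(3*x^3 + 2*x^2 - 2*x - 66)/(9*x^4 + 6*x^3 + 19*x^2 + 6*x + 9)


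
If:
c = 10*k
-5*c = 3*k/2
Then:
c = 0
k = 0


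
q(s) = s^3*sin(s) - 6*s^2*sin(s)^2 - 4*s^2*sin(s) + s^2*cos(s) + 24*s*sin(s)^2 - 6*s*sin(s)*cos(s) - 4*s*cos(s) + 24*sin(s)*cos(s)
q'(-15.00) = 1353.20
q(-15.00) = 1896.67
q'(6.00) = 89.77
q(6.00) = -11.00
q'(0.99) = 10.54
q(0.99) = 16.68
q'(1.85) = -18.76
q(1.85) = 12.66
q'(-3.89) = 350.17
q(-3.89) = -212.61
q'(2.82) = 3.32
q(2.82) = 0.06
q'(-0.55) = 29.81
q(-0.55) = -13.41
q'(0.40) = 18.03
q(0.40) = 7.51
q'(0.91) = 12.55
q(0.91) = 15.75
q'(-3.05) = 90.60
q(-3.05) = -12.64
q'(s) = s^3*cos(s) - 12*s^2*sin(s)*cos(s) + 2*s^2*sin(s) - 4*s^2*cos(s) - 6*s*sin(s)^2 + 48*s*sin(s)*cos(s) - 4*s*sin(s) - 6*s*cos(s)^2 + 2*s*cos(s) - 6*sin(s)*cos(s) + 24*cos(s)^2 - 4*cos(s)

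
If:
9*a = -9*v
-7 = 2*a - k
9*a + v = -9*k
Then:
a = -63/26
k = 28/13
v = 63/26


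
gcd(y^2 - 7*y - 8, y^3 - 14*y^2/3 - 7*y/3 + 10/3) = y + 1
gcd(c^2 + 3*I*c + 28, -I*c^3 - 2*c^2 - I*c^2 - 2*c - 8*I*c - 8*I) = c - 4*I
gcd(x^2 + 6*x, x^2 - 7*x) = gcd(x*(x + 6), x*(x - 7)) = x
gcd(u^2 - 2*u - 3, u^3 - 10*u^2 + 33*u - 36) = u - 3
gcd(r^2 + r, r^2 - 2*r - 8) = 1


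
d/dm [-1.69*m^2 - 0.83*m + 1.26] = -3.38*m - 0.83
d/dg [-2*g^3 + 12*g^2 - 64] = 6*g*(4 - g)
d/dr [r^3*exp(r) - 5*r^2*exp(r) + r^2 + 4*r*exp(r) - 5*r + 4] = r^3*exp(r) - 2*r^2*exp(r) - 6*r*exp(r) + 2*r + 4*exp(r) - 5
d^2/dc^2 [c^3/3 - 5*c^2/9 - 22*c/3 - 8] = 2*c - 10/9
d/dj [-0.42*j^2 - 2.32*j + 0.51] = -0.84*j - 2.32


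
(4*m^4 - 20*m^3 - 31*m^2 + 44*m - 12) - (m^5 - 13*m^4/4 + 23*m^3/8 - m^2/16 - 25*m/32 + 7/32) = -m^5 + 29*m^4/4 - 183*m^3/8 - 495*m^2/16 + 1433*m/32 - 391/32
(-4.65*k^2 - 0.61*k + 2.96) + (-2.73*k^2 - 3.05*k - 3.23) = -7.38*k^2 - 3.66*k - 0.27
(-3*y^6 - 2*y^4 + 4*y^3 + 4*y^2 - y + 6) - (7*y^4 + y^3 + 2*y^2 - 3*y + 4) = -3*y^6 - 9*y^4 + 3*y^3 + 2*y^2 + 2*y + 2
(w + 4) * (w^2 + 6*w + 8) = w^3 + 10*w^2 + 32*w + 32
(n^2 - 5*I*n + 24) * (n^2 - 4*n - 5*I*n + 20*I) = n^4 - 4*n^3 - 10*I*n^3 - n^2 + 40*I*n^2 + 4*n - 120*I*n + 480*I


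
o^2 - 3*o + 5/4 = (o - 5/2)*(o - 1/2)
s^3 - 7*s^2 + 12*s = s*(s - 4)*(s - 3)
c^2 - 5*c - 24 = (c - 8)*(c + 3)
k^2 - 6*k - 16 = (k - 8)*(k + 2)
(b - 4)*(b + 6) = b^2 + 2*b - 24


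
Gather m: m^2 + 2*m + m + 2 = m^2 + 3*m + 2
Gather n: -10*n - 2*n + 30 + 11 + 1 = 42 - 12*n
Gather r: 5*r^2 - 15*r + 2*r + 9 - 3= 5*r^2 - 13*r + 6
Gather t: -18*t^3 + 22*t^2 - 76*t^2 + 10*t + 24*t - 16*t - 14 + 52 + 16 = -18*t^3 - 54*t^2 + 18*t + 54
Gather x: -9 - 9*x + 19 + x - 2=8 - 8*x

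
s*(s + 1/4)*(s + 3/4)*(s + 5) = s^4 + 6*s^3 + 83*s^2/16 + 15*s/16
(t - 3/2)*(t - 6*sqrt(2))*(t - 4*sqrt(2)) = t^3 - 10*sqrt(2)*t^2 - 3*t^2/2 + 15*sqrt(2)*t + 48*t - 72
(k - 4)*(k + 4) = k^2 - 16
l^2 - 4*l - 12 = (l - 6)*(l + 2)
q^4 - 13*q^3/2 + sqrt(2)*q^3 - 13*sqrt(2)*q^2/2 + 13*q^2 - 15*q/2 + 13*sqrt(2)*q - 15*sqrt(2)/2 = (q - 3)*(q - 5/2)*(q - 1)*(q + sqrt(2))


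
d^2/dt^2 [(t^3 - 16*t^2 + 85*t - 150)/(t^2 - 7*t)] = 4*(11*t^3 - 225*t^2 + 1575*t - 3675)/(t^3*(t^3 - 21*t^2 + 147*t - 343))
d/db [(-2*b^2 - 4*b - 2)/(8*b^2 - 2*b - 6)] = (9*b^2 + 14*b + 5)/(16*b^4 - 8*b^3 - 23*b^2 + 6*b + 9)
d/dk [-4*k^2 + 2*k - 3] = 2 - 8*k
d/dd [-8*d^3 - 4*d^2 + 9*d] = -24*d^2 - 8*d + 9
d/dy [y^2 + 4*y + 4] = 2*y + 4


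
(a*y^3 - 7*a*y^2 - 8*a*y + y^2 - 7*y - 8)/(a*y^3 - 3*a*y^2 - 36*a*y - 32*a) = (a*y + 1)/(a*(y + 4))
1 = 1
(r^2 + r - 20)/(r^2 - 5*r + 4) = (r + 5)/(r - 1)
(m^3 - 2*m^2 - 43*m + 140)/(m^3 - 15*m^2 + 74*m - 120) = (m + 7)/(m - 6)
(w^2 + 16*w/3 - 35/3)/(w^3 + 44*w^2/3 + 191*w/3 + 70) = (3*w - 5)/(3*w^2 + 23*w + 30)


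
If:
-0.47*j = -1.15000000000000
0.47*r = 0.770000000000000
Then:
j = 2.45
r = 1.64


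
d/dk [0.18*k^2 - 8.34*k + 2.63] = 0.36*k - 8.34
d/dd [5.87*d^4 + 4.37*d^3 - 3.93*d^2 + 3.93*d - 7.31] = 23.48*d^3 + 13.11*d^2 - 7.86*d + 3.93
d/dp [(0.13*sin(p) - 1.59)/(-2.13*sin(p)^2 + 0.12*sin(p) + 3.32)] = (0.2769*sin(p)^2 - 6.7734*sin(p) + 0.6224)*cos(p)/(4.5369*sin(p)^4 - 0.5112*sin(p)^3 - 14.1288*sin(p)^2 + 0.7968*sin(p) + 11.0224)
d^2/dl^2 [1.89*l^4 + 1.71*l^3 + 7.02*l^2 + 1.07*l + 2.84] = 22.68*l^2 + 10.26*l + 14.04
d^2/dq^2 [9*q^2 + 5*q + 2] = 18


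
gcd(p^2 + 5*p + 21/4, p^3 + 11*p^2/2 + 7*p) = p + 7/2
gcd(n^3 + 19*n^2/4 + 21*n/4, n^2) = n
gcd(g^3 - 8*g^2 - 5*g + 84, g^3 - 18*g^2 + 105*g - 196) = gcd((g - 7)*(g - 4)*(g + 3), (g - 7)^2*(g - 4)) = g^2 - 11*g + 28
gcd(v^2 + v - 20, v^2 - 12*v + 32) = v - 4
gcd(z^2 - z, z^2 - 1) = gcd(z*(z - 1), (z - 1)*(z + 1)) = z - 1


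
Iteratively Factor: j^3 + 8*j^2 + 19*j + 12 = (j + 4)*(j^2 + 4*j + 3) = (j + 3)*(j + 4)*(j + 1)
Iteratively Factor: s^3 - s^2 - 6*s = (s + 2)*(s^2 - 3*s) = s*(s + 2)*(s - 3)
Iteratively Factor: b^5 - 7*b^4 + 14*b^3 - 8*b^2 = (b - 4)*(b^4 - 3*b^3 + 2*b^2) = b*(b - 4)*(b^3 - 3*b^2 + 2*b) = b*(b - 4)*(b - 2)*(b^2 - b) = b^2*(b - 4)*(b - 2)*(b - 1)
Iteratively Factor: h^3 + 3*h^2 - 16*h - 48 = (h - 4)*(h^2 + 7*h + 12) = (h - 4)*(h + 4)*(h + 3)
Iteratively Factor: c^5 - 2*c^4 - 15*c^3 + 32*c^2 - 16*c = (c - 1)*(c^4 - c^3 - 16*c^2 + 16*c) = (c - 4)*(c - 1)*(c^3 + 3*c^2 - 4*c) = (c - 4)*(c - 1)^2*(c^2 + 4*c) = c*(c - 4)*(c - 1)^2*(c + 4)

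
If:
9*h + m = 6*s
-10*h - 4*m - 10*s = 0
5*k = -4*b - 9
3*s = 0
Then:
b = -5*k/4 - 9/4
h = 0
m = 0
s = 0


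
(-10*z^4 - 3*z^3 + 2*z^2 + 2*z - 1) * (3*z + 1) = -30*z^5 - 19*z^4 + 3*z^3 + 8*z^2 - z - 1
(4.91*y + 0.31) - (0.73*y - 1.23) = 4.18*y + 1.54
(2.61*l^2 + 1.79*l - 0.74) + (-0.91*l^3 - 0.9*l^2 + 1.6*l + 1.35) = -0.91*l^3 + 1.71*l^2 + 3.39*l + 0.61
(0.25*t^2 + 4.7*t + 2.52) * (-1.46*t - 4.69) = -0.365*t^3 - 8.0345*t^2 - 25.7222*t - 11.8188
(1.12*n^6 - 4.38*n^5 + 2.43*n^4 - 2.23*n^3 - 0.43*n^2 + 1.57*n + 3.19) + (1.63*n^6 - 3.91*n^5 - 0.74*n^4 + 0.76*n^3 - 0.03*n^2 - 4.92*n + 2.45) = 2.75*n^6 - 8.29*n^5 + 1.69*n^4 - 1.47*n^3 - 0.46*n^2 - 3.35*n + 5.64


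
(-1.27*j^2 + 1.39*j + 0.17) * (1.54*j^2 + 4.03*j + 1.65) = -1.9558*j^4 - 2.9775*j^3 + 3.768*j^2 + 2.9786*j + 0.2805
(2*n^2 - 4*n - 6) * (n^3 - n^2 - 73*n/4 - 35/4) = 2*n^5 - 6*n^4 - 77*n^3/2 + 123*n^2/2 + 289*n/2 + 105/2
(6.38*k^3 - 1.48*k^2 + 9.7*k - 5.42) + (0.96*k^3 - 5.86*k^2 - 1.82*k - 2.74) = 7.34*k^3 - 7.34*k^2 + 7.88*k - 8.16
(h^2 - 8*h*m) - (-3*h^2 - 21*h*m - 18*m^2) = 4*h^2 + 13*h*m + 18*m^2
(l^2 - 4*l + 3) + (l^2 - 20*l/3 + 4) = 2*l^2 - 32*l/3 + 7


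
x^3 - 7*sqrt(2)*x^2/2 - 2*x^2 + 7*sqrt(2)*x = x*(x - 2)*(x - 7*sqrt(2)/2)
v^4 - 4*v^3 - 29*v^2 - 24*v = v*(v - 8)*(v + 1)*(v + 3)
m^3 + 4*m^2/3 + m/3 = m*(m + 1/3)*(m + 1)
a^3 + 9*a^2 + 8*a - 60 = (a - 2)*(a + 5)*(a + 6)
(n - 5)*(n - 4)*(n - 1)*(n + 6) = n^4 - 4*n^3 - 31*n^2 + 154*n - 120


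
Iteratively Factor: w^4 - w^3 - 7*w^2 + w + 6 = (w + 2)*(w^3 - 3*w^2 - w + 3) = (w - 3)*(w + 2)*(w^2 - 1) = (w - 3)*(w - 1)*(w + 2)*(w + 1)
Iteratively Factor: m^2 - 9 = (m + 3)*(m - 3)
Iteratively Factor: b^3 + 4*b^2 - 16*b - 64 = (b - 4)*(b^2 + 8*b + 16) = (b - 4)*(b + 4)*(b + 4)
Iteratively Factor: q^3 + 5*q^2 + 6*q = (q + 3)*(q^2 + 2*q) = q*(q + 3)*(q + 2)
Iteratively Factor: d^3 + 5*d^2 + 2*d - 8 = (d - 1)*(d^2 + 6*d + 8) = (d - 1)*(d + 4)*(d + 2)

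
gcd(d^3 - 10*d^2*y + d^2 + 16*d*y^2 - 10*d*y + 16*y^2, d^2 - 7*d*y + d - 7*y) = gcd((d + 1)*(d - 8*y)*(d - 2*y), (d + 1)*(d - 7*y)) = d + 1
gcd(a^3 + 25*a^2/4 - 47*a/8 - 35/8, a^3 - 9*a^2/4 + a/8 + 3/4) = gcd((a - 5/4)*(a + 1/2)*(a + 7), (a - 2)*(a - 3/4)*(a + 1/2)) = a + 1/2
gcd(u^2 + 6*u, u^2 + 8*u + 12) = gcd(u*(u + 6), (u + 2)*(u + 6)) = u + 6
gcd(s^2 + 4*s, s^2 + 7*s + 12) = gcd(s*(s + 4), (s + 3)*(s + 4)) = s + 4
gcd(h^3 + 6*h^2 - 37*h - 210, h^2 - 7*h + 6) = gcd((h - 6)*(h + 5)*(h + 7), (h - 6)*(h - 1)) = h - 6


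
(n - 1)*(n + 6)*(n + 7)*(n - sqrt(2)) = n^4 - sqrt(2)*n^3 + 12*n^3 - 12*sqrt(2)*n^2 + 29*n^2 - 42*n - 29*sqrt(2)*n + 42*sqrt(2)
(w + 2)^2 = w^2 + 4*w + 4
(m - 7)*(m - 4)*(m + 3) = m^3 - 8*m^2 - 5*m + 84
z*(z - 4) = z^2 - 4*z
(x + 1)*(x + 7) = x^2 + 8*x + 7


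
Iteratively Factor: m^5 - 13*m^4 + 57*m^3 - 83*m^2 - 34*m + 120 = (m - 4)*(m^4 - 9*m^3 + 21*m^2 + m - 30) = (m - 4)*(m + 1)*(m^3 - 10*m^2 + 31*m - 30) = (m - 5)*(m - 4)*(m + 1)*(m^2 - 5*m + 6) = (m - 5)*(m - 4)*(m - 2)*(m + 1)*(m - 3)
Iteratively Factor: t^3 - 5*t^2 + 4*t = (t - 1)*(t^2 - 4*t) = (t - 4)*(t - 1)*(t)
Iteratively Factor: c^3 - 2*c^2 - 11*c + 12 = (c + 3)*(c^2 - 5*c + 4) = (c - 4)*(c + 3)*(c - 1)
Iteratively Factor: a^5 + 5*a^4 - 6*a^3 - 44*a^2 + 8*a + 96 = (a + 3)*(a^4 + 2*a^3 - 12*a^2 - 8*a + 32) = (a - 2)*(a + 3)*(a^3 + 4*a^2 - 4*a - 16) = (a - 2)*(a + 3)*(a + 4)*(a^2 - 4) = (a - 2)^2*(a + 3)*(a + 4)*(a + 2)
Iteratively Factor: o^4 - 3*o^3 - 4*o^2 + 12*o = (o)*(o^3 - 3*o^2 - 4*o + 12) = o*(o + 2)*(o^2 - 5*o + 6) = o*(o - 3)*(o + 2)*(o - 2)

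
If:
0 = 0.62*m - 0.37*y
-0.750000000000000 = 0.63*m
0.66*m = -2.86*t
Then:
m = -1.19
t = 0.27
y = -1.99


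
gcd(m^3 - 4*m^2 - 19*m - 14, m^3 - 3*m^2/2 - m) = 1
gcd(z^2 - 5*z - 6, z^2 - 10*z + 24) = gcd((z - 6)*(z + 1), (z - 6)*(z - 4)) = z - 6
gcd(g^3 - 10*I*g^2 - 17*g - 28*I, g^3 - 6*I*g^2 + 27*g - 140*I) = g^2 - 11*I*g - 28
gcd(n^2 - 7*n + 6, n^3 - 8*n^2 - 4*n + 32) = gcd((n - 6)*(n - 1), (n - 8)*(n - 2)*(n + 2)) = 1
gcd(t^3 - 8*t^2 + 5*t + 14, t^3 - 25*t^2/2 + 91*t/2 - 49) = t^2 - 9*t + 14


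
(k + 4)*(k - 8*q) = k^2 - 8*k*q + 4*k - 32*q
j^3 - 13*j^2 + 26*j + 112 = (j - 8)*(j - 7)*(j + 2)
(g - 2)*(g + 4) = g^2 + 2*g - 8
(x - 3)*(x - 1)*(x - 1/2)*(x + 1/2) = x^4 - 4*x^3 + 11*x^2/4 + x - 3/4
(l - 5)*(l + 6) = l^2 + l - 30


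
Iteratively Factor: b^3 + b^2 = (b)*(b^2 + b) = b*(b + 1)*(b)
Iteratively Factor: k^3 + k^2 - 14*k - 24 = (k + 2)*(k^2 - k - 12) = (k - 4)*(k + 2)*(k + 3)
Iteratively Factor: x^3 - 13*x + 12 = (x + 4)*(x^2 - 4*x + 3) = (x - 3)*(x + 4)*(x - 1)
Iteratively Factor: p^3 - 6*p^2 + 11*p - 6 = (p - 3)*(p^2 - 3*p + 2) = (p - 3)*(p - 1)*(p - 2)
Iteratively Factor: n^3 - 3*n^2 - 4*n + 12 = (n - 3)*(n^2 - 4) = (n - 3)*(n + 2)*(n - 2)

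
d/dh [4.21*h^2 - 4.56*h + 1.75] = 8.42*h - 4.56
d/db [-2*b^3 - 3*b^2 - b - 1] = -6*b^2 - 6*b - 1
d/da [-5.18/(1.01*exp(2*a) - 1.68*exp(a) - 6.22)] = (10.4636*exp(a) - 8.7024)*exp(a)/(-1.01*exp(2*a) + 1.68*exp(a) + 6.22)^2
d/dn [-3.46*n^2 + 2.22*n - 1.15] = 2.22 - 6.92*n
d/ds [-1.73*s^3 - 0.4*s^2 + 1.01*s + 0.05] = -5.19*s^2 - 0.8*s + 1.01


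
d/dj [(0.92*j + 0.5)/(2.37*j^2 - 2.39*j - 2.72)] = (2.1804*j^2 - 2.1988*j - (0.92*j + 0.5)*(4.74*j - 2.39) - 2.5024)/(-2.37*j^2 + 2.39*j + 2.72)^2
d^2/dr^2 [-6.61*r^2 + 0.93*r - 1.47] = -13.2200000000000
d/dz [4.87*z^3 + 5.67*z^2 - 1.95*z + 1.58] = 14.61*z^2 + 11.34*z - 1.95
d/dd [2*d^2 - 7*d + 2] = 4*d - 7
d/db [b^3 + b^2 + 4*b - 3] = 3*b^2 + 2*b + 4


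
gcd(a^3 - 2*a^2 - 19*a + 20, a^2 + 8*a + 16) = a + 4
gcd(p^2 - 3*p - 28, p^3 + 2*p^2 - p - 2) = 1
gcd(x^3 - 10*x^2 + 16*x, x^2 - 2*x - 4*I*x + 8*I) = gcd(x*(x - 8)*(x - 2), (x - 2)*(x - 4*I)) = x - 2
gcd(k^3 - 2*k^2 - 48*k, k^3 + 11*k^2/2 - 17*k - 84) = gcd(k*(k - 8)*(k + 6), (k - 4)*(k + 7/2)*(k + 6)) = k + 6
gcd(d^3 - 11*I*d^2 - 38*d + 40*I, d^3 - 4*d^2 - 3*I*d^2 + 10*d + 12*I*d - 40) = d - 5*I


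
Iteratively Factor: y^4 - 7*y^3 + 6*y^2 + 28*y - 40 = (y - 2)*(y^3 - 5*y^2 - 4*y + 20) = (y - 2)*(y + 2)*(y^2 - 7*y + 10) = (y - 2)^2*(y + 2)*(y - 5)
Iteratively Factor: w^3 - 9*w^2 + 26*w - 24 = (w - 2)*(w^2 - 7*w + 12) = (w - 3)*(w - 2)*(w - 4)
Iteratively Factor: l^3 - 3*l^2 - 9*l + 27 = (l - 3)*(l^2 - 9) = (l - 3)^2*(l + 3)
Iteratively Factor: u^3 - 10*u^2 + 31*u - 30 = (u - 5)*(u^2 - 5*u + 6) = (u - 5)*(u - 3)*(u - 2)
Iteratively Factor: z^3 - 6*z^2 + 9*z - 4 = (z - 1)*(z^2 - 5*z + 4) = (z - 4)*(z - 1)*(z - 1)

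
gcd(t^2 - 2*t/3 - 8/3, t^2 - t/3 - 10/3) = t - 2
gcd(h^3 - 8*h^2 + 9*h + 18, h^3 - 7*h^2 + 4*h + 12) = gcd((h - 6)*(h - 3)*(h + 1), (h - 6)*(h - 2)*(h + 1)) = h^2 - 5*h - 6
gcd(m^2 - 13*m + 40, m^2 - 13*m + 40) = m^2 - 13*m + 40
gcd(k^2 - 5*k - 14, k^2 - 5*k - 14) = k^2 - 5*k - 14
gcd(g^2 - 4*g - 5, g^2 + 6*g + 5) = g + 1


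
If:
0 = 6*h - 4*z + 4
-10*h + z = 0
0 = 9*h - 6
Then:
No Solution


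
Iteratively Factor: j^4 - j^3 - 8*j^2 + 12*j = (j)*(j^3 - j^2 - 8*j + 12) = j*(j + 3)*(j^2 - 4*j + 4) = j*(j - 2)*(j + 3)*(j - 2)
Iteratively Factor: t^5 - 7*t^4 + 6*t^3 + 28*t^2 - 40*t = (t - 2)*(t^4 - 5*t^3 - 4*t^2 + 20*t) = (t - 2)^2*(t^3 - 3*t^2 - 10*t) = (t - 2)^2*(t + 2)*(t^2 - 5*t) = (t - 5)*(t - 2)^2*(t + 2)*(t)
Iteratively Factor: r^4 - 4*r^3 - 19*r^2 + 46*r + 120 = (r + 3)*(r^3 - 7*r^2 + 2*r + 40) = (r - 5)*(r + 3)*(r^2 - 2*r - 8) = (r - 5)*(r + 2)*(r + 3)*(r - 4)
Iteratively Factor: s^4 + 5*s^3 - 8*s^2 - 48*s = (s + 4)*(s^3 + s^2 - 12*s) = (s - 3)*(s + 4)*(s^2 + 4*s) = (s - 3)*(s + 4)^2*(s)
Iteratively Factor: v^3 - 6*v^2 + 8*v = (v - 2)*(v^2 - 4*v) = v*(v - 2)*(v - 4)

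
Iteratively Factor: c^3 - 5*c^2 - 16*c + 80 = (c + 4)*(c^2 - 9*c + 20) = (c - 4)*(c + 4)*(c - 5)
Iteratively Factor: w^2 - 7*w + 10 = (w - 2)*(w - 5)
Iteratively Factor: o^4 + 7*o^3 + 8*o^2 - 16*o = (o + 4)*(o^3 + 3*o^2 - 4*o) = (o - 1)*(o + 4)*(o^2 + 4*o) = o*(o - 1)*(o + 4)*(o + 4)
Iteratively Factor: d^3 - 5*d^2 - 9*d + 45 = (d - 3)*(d^2 - 2*d - 15) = (d - 5)*(d - 3)*(d + 3)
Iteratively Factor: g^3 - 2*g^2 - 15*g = (g - 5)*(g^2 + 3*g) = g*(g - 5)*(g + 3)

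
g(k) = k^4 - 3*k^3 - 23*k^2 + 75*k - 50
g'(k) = 4*k^3 - 9*k^2 - 46*k + 75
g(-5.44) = 220.10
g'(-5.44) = -585.06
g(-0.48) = -90.91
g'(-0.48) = 94.56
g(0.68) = -10.36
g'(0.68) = 40.82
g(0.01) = -49.25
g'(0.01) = 74.54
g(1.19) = 3.63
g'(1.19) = 14.26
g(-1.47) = -195.75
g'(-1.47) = 110.47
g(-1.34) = -181.36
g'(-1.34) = 110.86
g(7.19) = 857.64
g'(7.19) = 765.77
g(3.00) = -32.00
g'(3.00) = -36.00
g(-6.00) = 616.00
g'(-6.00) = -837.00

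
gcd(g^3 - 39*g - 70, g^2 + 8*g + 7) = 1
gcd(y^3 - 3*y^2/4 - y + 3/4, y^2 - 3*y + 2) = y - 1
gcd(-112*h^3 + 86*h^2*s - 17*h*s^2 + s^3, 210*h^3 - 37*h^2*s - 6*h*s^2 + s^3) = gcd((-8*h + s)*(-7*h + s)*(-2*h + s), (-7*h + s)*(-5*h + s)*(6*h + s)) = -7*h + s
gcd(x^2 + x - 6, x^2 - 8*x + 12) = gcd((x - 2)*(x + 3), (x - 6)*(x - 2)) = x - 2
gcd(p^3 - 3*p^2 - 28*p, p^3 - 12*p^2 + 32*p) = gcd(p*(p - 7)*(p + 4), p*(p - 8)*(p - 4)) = p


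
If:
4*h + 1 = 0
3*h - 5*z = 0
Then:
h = -1/4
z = -3/20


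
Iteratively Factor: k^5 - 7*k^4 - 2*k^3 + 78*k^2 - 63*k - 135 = (k - 5)*(k^4 - 2*k^3 - 12*k^2 + 18*k + 27) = (k - 5)*(k + 1)*(k^3 - 3*k^2 - 9*k + 27) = (k - 5)*(k - 3)*(k + 1)*(k^2 - 9) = (k - 5)*(k - 3)*(k + 1)*(k + 3)*(k - 3)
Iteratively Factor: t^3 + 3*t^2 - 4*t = (t - 1)*(t^2 + 4*t) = t*(t - 1)*(t + 4)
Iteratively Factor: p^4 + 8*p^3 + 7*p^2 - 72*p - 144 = (p - 3)*(p^3 + 11*p^2 + 40*p + 48) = (p - 3)*(p + 3)*(p^2 + 8*p + 16) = (p - 3)*(p + 3)*(p + 4)*(p + 4)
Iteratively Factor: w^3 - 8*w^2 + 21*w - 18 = (w - 3)*(w^2 - 5*w + 6) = (w - 3)^2*(w - 2)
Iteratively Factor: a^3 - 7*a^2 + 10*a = (a)*(a^2 - 7*a + 10) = a*(a - 2)*(a - 5)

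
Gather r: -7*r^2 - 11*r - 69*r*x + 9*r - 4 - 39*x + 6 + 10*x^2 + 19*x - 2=-7*r^2 + r*(-69*x - 2) + 10*x^2 - 20*x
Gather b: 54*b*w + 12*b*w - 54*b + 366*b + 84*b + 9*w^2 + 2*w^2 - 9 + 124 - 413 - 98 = b*(66*w + 396) + 11*w^2 - 396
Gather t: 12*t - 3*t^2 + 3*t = -3*t^2 + 15*t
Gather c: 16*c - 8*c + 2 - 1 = 8*c + 1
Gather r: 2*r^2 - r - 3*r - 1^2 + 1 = 2*r^2 - 4*r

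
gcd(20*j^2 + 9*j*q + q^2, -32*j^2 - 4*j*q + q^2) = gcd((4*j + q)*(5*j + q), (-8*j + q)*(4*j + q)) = 4*j + q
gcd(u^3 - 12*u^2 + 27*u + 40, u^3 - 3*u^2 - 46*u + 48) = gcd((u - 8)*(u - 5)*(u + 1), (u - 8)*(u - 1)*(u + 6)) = u - 8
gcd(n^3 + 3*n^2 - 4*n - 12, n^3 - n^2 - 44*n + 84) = n - 2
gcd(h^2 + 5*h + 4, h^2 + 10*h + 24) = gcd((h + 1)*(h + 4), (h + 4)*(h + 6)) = h + 4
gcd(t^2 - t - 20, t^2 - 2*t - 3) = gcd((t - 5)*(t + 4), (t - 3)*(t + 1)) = 1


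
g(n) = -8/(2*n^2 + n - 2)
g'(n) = -8*(-4*n - 1)/(2*n^2 + n - 2)^2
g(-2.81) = -0.73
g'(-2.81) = -0.68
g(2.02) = -0.98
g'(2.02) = 1.09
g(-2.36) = -1.18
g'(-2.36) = -1.47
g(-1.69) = -3.96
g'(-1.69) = -11.27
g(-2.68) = -0.83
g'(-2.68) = -0.83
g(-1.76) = -3.29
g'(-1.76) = -8.15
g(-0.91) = 6.38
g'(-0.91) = -13.43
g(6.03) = -0.10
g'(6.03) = 0.03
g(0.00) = 4.00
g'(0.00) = 2.00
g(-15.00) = -0.02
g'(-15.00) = 0.00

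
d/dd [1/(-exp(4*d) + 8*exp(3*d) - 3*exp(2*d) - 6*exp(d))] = 2*(2*exp(3*d) - 12*exp(2*d) + 3*exp(d) + 3)*exp(-d)/(exp(3*d) - 8*exp(2*d) + 3*exp(d) + 6)^2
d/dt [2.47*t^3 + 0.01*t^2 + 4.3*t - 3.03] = 7.41*t^2 + 0.02*t + 4.3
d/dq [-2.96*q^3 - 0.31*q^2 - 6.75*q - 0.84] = -8.88*q^2 - 0.62*q - 6.75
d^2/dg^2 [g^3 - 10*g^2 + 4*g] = 6*g - 20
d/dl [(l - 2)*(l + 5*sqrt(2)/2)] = 2*l - 2 + 5*sqrt(2)/2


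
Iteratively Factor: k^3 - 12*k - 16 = (k - 4)*(k^2 + 4*k + 4) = (k - 4)*(k + 2)*(k + 2)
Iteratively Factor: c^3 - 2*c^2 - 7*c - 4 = (c + 1)*(c^2 - 3*c - 4) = (c - 4)*(c + 1)*(c + 1)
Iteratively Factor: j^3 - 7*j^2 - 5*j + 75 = (j - 5)*(j^2 - 2*j - 15) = (j - 5)*(j + 3)*(j - 5)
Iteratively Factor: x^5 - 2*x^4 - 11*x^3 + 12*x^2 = (x)*(x^4 - 2*x^3 - 11*x^2 + 12*x) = x*(x - 4)*(x^3 + 2*x^2 - 3*x) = x*(x - 4)*(x - 1)*(x^2 + 3*x) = x^2*(x - 4)*(x - 1)*(x + 3)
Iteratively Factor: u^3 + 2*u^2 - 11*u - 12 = (u + 4)*(u^2 - 2*u - 3) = (u + 1)*(u + 4)*(u - 3)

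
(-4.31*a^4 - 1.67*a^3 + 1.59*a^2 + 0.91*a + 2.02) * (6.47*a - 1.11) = -27.8857*a^5 - 6.0208*a^4 + 12.141*a^3 + 4.1228*a^2 + 12.0593*a - 2.2422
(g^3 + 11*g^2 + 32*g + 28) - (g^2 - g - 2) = g^3 + 10*g^2 + 33*g + 30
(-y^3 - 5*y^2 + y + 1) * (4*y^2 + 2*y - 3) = -4*y^5 - 22*y^4 - 3*y^3 + 21*y^2 - y - 3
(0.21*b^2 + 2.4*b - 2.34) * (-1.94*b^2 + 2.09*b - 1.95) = -0.4074*b^4 - 4.2171*b^3 + 9.1461*b^2 - 9.5706*b + 4.563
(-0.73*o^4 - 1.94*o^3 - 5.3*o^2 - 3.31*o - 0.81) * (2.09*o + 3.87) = -1.5257*o^5 - 6.8797*o^4 - 18.5848*o^3 - 27.4289*o^2 - 14.5026*o - 3.1347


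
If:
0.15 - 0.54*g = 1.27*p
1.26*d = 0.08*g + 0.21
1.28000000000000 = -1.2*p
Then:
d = 0.34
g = 2.79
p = -1.07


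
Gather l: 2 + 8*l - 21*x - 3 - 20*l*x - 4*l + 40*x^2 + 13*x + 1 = l*(4 - 20*x) + 40*x^2 - 8*x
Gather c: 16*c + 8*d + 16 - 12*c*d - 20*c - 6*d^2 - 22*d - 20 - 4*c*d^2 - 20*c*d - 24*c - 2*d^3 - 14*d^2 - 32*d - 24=c*(-4*d^2 - 32*d - 28) - 2*d^3 - 20*d^2 - 46*d - 28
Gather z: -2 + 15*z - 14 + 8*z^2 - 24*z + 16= 8*z^2 - 9*z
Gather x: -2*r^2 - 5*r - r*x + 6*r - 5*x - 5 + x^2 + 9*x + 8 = -2*r^2 + r + x^2 + x*(4 - r) + 3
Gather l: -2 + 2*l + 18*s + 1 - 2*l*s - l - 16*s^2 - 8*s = l*(1 - 2*s) - 16*s^2 + 10*s - 1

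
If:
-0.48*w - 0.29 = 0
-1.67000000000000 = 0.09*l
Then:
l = -18.56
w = -0.60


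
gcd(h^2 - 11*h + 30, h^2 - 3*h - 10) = h - 5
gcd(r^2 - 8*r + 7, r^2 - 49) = r - 7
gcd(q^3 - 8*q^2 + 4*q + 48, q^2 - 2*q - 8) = q^2 - 2*q - 8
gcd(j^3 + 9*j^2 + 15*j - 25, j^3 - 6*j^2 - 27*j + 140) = j + 5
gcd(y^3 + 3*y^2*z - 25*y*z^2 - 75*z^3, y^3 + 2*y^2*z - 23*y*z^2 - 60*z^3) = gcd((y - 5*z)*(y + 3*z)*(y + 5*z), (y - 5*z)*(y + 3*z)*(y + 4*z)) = y^2 - 2*y*z - 15*z^2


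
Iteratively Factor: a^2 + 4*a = (a + 4)*(a)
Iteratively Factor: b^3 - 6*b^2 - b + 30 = (b - 3)*(b^2 - 3*b - 10) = (b - 3)*(b + 2)*(b - 5)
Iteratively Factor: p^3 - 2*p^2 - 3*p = (p - 3)*(p^2 + p) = (p - 3)*(p + 1)*(p)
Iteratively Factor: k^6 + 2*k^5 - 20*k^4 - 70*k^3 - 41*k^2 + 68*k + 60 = (k + 1)*(k^5 + k^4 - 21*k^3 - 49*k^2 + 8*k + 60) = (k + 1)*(k + 2)*(k^4 - k^3 - 19*k^2 - 11*k + 30) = (k + 1)*(k + 2)*(k + 3)*(k^3 - 4*k^2 - 7*k + 10) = (k + 1)*(k + 2)^2*(k + 3)*(k^2 - 6*k + 5) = (k - 5)*(k + 1)*(k + 2)^2*(k + 3)*(k - 1)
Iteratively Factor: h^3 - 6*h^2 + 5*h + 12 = (h + 1)*(h^2 - 7*h + 12) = (h - 4)*(h + 1)*(h - 3)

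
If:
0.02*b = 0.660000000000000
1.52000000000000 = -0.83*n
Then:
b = 33.00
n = -1.83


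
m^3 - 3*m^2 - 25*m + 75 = (m - 5)*(m - 3)*(m + 5)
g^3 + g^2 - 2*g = g*(g - 1)*(g + 2)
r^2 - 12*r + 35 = (r - 7)*(r - 5)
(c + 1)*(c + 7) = c^2 + 8*c + 7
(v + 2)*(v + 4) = v^2 + 6*v + 8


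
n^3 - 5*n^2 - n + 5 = (n - 5)*(n - 1)*(n + 1)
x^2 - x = x*(x - 1)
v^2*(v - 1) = v^3 - v^2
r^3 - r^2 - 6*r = r*(r - 3)*(r + 2)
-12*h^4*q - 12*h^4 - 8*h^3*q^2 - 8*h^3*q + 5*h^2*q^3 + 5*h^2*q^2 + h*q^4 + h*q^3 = (-2*h + q)*(h + q)*(6*h + q)*(h*q + h)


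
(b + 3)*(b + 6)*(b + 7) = b^3 + 16*b^2 + 81*b + 126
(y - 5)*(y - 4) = y^2 - 9*y + 20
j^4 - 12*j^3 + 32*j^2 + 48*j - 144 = (j - 6)^2*(j - 2)*(j + 2)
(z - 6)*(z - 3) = z^2 - 9*z + 18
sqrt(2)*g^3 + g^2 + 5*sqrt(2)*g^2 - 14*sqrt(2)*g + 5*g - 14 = (g - 2)*(g + 7)*(sqrt(2)*g + 1)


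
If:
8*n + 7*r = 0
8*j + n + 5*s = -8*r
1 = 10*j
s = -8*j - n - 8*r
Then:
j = 1/10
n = 28/285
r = -32/285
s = 0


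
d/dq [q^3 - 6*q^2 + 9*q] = 3*q^2 - 12*q + 9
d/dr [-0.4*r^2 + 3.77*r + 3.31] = 3.77 - 0.8*r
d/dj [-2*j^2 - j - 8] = -4*j - 1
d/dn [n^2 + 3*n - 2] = 2*n + 3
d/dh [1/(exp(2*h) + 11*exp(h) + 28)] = (-2*exp(h) - 11)*exp(h)/(exp(2*h) + 11*exp(h) + 28)^2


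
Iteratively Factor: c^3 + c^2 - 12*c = (c - 3)*(c^2 + 4*c) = (c - 3)*(c + 4)*(c)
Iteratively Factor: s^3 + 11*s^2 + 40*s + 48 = (s + 4)*(s^2 + 7*s + 12) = (s + 3)*(s + 4)*(s + 4)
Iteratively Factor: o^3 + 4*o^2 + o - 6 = (o + 2)*(o^2 + 2*o - 3) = (o - 1)*(o + 2)*(o + 3)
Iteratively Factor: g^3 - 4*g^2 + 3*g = (g - 1)*(g^2 - 3*g) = g*(g - 1)*(g - 3)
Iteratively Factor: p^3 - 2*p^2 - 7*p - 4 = (p + 1)*(p^2 - 3*p - 4) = (p - 4)*(p + 1)*(p + 1)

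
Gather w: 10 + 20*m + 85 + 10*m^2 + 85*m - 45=10*m^2 + 105*m + 50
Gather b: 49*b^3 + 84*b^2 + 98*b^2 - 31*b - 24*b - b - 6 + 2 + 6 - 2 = 49*b^3 + 182*b^2 - 56*b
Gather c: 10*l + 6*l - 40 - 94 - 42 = 16*l - 176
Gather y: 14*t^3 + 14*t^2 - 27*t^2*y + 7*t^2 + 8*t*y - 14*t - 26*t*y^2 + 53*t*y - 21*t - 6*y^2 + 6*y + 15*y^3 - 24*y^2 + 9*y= 14*t^3 + 21*t^2 - 35*t + 15*y^3 + y^2*(-26*t - 30) + y*(-27*t^2 + 61*t + 15)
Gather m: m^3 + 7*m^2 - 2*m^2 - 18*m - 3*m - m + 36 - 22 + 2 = m^3 + 5*m^2 - 22*m + 16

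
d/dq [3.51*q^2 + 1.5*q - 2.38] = 7.02*q + 1.5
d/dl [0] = 0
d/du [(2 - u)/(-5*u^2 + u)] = (-5*u^2 + 20*u - 2)/(u^2*(25*u^2 - 10*u + 1))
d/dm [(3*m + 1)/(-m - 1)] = -2/(m + 1)^2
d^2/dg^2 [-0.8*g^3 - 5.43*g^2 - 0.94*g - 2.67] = -4.8*g - 10.86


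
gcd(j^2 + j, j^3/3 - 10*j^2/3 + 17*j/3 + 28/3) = j + 1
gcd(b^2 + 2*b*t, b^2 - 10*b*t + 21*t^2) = 1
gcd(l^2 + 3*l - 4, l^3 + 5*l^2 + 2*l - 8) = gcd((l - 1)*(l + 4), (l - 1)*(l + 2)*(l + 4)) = l^2 + 3*l - 4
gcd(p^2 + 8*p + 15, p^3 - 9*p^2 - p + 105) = p + 3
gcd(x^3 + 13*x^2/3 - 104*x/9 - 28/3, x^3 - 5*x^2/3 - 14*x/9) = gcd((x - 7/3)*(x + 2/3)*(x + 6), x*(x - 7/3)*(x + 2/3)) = x^2 - 5*x/3 - 14/9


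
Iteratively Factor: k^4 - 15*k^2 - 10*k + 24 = (k - 4)*(k^3 + 4*k^2 + k - 6) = (k - 4)*(k + 3)*(k^2 + k - 2) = (k - 4)*(k - 1)*(k + 3)*(k + 2)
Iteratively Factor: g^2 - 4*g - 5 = (g - 5)*(g + 1)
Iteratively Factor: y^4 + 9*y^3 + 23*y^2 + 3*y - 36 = (y + 4)*(y^3 + 5*y^2 + 3*y - 9) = (y + 3)*(y + 4)*(y^2 + 2*y - 3) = (y + 3)^2*(y + 4)*(y - 1)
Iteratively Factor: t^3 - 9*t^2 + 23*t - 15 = (t - 1)*(t^2 - 8*t + 15) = (t - 3)*(t - 1)*(t - 5)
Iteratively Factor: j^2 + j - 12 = (j + 4)*(j - 3)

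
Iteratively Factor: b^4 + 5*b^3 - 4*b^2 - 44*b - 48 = (b + 2)*(b^3 + 3*b^2 - 10*b - 24) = (b + 2)^2*(b^2 + b - 12) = (b + 2)^2*(b + 4)*(b - 3)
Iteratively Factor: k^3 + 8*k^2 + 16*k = (k + 4)*(k^2 + 4*k) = k*(k + 4)*(k + 4)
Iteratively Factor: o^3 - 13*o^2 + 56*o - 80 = (o - 5)*(o^2 - 8*o + 16) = (o - 5)*(o - 4)*(o - 4)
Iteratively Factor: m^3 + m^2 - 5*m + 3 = (m - 1)*(m^2 + 2*m - 3) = (m - 1)^2*(m + 3)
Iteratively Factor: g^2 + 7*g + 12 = (g + 4)*(g + 3)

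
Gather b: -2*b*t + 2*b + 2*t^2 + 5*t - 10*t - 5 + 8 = b*(2 - 2*t) + 2*t^2 - 5*t + 3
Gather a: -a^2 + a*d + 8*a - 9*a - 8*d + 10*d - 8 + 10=-a^2 + a*(d - 1) + 2*d + 2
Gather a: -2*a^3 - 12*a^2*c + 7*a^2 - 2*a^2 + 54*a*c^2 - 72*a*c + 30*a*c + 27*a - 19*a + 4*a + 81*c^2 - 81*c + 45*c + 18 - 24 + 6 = -2*a^3 + a^2*(5 - 12*c) + a*(54*c^2 - 42*c + 12) + 81*c^2 - 36*c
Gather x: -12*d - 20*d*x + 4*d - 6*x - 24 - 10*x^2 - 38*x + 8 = -8*d - 10*x^2 + x*(-20*d - 44) - 16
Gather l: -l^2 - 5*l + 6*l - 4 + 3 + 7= -l^2 + l + 6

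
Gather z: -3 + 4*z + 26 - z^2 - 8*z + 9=-z^2 - 4*z + 32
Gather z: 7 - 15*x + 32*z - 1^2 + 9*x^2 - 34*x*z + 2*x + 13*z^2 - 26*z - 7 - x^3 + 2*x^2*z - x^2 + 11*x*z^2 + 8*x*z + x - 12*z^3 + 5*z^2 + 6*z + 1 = -x^3 + 8*x^2 - 12*x - 12*z^3 + z^2*(11*x + 18) + z*(2*x^2 - 26*x + 12)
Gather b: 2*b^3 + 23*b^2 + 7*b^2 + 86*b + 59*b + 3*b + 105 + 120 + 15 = 2*b^3 + 30*b^2 + 148*b + 240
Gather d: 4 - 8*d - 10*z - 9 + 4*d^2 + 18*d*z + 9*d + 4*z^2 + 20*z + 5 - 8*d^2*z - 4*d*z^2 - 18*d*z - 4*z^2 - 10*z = d^2*(4 - 8*z) + d*(1 - 4*z^2)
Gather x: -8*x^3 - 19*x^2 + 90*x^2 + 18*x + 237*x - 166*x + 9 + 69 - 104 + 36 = -8*x^3 + 71*x^2 + 89*x + 10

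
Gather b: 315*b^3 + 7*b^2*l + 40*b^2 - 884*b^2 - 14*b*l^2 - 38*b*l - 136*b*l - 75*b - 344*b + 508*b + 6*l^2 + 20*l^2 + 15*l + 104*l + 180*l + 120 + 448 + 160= 315*b^3 + b^2*(7*l - 844) + b*(-14*l^2 - 174*l + 89) + 26*l^2 + 299*l + 728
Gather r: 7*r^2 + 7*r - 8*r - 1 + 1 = 7*r^2 - r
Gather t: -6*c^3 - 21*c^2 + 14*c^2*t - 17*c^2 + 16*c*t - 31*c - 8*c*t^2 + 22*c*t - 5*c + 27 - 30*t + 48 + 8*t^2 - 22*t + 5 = -6*c^3 - 38*c^2 - 36*c + t^2*(8 - 8*c) + t*(14*c^2 + 38*c - 52) + 80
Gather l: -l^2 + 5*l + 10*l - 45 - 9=-l^2 + 15*l - 54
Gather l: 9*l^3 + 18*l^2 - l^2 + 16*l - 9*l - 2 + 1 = 9*l^3 + 17*l^2 + 7*l - 1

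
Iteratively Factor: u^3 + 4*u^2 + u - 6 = (u + 3)*(u^2 + u - 2) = (u + 2)*(u + 3)*(u - 1)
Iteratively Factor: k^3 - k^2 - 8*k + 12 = (k + 3)*(k^2 - 4*k + 4) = (k - 2)*(k + 3)*(k - 2)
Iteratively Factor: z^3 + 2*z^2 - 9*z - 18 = (z + 2)*(z^2 - 9) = (z + 2)*(z + 3)*(z - 3)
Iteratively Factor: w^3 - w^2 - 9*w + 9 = (w - 3)*(w^2 + 2*w - 3) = (w - 3)*(w + 3)*(w - 1)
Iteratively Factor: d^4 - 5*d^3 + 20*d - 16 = (d - 4)*(d^3 - d^2 - 4*d + 4) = (d - 4)*(d - 1)*(d^2 - 4) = (d - 4)*(d - 1)*(d + 2)*(d - 2)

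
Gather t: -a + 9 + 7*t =-a + 7*t + 9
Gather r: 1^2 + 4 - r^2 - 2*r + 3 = -r^2 - 2*r + 8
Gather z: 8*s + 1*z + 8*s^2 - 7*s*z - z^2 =8*s^2 + 8*s - z^2 + z*(1 - 7*s)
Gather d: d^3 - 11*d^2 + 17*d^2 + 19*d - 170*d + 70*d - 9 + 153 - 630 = d^3 + 6*d^2 - 81*d - 486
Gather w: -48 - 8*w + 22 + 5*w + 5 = -3*w - 21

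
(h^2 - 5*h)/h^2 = (h - 5)/h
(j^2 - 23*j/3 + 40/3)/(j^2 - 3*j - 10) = (j - 8/3)/(j + 2)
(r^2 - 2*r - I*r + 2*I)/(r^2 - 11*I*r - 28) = (-r^2 + 2*r + I*r - 2*I)/(-r^2 + 11*I*r + 28)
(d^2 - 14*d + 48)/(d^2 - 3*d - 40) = (d - 6)/(d + 5)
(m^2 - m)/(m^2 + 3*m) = (m - 1)/(m + 3)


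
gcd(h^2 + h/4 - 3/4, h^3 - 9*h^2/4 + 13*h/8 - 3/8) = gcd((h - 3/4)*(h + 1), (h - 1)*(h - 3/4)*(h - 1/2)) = h - 3/4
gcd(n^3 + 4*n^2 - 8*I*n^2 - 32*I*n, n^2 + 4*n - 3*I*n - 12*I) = n + 4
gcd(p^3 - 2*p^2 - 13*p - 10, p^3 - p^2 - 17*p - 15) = p^2 - 4*p - 5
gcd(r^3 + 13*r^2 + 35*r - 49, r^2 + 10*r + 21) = r + 7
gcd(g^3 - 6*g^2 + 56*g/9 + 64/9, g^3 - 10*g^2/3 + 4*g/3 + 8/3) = g + 2/3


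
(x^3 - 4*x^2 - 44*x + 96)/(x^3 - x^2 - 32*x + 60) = (x - 8)/(x - 5)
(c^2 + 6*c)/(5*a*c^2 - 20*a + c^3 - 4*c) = c*(c + 6)/(5*a*c^2 - 20*a + c^3 - 4*c)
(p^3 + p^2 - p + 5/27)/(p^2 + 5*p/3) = p - 2/3 + 1/(9*p)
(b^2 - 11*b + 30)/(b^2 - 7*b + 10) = (b - 6)/(b - 2)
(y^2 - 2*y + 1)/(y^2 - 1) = (y - 1)/(y + 1)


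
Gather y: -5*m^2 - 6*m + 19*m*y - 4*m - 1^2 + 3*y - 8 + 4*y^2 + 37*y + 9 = -5*m^2 - 10*m + 4*y^2 + y*(19*m + 40)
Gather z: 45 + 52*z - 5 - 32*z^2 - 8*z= -32*z^2 + 44*z + 40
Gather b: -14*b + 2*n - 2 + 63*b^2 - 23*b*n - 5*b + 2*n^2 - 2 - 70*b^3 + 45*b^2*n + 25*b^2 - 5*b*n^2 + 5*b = -70*b^3 + b^2*(45*n + 88) + b*(-5*n^2 - 23*n - 14) + 2*n^2 + 2*n - 4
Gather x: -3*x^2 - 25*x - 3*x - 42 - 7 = -3*x^2 - 28*x - 49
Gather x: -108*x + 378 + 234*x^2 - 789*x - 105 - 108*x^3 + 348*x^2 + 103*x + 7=-108*x^3 + 582*x^2 - 794*x + 280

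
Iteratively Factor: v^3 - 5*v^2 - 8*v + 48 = (v - 4)*(v^2 - v - 12) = (v - 4)*(v + 3)*(v - 4)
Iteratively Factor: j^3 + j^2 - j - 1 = (j + 1)*(j^2 - 1) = (j - 1)*(j + 1)*(j + 1)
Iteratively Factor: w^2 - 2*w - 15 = (w - 5)*(w + 3)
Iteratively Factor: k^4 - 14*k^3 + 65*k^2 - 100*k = (k - 4)*(k^3 - 10*k^2 + 25*k) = k*(k - 4)*(k^2 - 10*k + 25) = k*(k - 5)*(k - 4)*(k - 5)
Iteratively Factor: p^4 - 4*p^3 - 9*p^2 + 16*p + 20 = (p - 5)*(p^3 + p^2 - 4*p - 4) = (p - 5)*(p - 2)*(p^2 + 3*p + 2) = (p - 5)*(p - 2)*(p + 2)*(p + 1)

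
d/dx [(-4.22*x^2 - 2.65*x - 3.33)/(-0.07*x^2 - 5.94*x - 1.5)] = (24.8813*x^2 + 12.1938*x - 15.8052)/(0.0049*x^4 + 0.8316*x^3 + 35.4936*x^2 + 17.82*x + 2.25)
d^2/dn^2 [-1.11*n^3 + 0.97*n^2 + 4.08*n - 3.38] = 1.94 - 6.66*n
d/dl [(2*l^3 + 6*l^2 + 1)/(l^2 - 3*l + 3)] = (2*l^4 - 12*l^3 + 34*l + 3)/(l^4 - 6*l^3 + 15*l^2 - 18*l + 9)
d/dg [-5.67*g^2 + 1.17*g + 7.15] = 1.17 - 11.34*g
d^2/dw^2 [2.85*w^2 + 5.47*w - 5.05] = 5.70000000000000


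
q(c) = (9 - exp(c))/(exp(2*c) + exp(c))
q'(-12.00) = -1464793.12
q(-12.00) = 1464783.12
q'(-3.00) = -180.32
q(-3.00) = 171.24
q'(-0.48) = -12.18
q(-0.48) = 8.37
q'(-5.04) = -1390.17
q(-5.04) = 1380.29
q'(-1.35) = -33.08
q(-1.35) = 26.78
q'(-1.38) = -34.17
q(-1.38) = 27.78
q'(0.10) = -5.65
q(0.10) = 3.39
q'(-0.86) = -19.18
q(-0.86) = 14.24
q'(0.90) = -1.60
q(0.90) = 0.77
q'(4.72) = 0.01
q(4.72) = -0.01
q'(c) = (9 - exp(c))*(-2*exp(2*c) - exp(c))/(exp(2*c) + exp(c))^2 - exp(c)/(exp(2*c) + exp(c)) = (exp(2*c) - 18*exp(c) - 9)*exp(-c)/(exp(2*c) + 2*exp(c) + 1)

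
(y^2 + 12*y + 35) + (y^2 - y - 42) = 2*y^2 + 11*y - 7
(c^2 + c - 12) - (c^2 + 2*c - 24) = 12 - c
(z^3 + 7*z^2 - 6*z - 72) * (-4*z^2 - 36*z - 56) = -4*z^5 - 64*z^4 - 284*z^3 + 112*z^2 + 2928*z + 4032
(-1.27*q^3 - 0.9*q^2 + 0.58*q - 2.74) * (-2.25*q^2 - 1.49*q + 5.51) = 2.8575*q^5 + 3.9173*q^4 - 6.9617*q^3 + 0.341800000000001*q^2 + 7.2784*q - 15.0974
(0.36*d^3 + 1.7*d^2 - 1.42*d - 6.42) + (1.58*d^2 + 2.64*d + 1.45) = 0.36*d^3 + 3.28*d^2 + 1.22*d - 4.97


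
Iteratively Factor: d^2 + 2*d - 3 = (d - 1)*(d + 3)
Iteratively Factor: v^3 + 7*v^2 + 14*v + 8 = (v + 4)*(v^2 + 3*v + 2) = (v + 1)*(v + 4)*(v + 2)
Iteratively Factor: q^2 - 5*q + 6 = (q - 2)*(q - 3)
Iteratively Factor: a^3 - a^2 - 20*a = (a - 5)*(a^2 + 4*a) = a*(a - 5)*(a + 4)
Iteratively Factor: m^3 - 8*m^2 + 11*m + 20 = (m + 1)*(m^2 - 9*m + 20) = (m - 5)*(m + 1)*(m - 4)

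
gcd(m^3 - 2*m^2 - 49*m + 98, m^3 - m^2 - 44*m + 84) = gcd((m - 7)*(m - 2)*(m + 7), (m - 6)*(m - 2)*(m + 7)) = m^2 + 5*m - 14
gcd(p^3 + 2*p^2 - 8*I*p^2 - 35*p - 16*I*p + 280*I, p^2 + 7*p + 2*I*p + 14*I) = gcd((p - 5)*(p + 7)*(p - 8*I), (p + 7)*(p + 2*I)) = p + 7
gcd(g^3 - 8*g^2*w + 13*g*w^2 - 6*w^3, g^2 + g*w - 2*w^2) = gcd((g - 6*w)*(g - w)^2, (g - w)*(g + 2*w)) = -g + w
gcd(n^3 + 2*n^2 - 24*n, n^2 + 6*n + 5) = 1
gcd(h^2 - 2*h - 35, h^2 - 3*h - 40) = h + 5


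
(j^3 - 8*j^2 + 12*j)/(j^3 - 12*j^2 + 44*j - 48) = j/(j - 4)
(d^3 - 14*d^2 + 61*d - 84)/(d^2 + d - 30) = (d^3 - 14*d^2 + 61*d - 84)/(d^2 + d - 30)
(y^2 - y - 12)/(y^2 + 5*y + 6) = (y - 4)/(y + 2)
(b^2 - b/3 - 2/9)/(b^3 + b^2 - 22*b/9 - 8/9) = (3*b - 2)/(3*b^2 + 2*b - 8)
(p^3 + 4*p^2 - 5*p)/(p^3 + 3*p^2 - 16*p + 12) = p*(p + 5)/(p^2 + 4*p - 12)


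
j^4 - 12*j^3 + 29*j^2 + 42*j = j*(j - 7)*(j - 6)*(j + 1)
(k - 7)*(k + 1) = k^2 - 6*k - 7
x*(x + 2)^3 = x^4 + 6*x^3 + 12*x^2 + 8*x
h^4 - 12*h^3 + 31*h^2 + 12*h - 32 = (h - 8)*(h - 4)*(h - 1)*(h + 1)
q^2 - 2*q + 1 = (q - 1)^2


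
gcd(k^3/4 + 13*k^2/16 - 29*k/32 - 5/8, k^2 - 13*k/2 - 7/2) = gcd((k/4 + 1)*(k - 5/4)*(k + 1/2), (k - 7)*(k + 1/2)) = k + 1/2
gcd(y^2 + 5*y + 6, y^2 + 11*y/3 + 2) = y + 3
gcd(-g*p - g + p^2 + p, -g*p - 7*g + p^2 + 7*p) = -g + p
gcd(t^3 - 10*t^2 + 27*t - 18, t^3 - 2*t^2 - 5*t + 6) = t^2 - 4*t + 3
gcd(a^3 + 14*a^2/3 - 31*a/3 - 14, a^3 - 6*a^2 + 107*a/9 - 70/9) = a - 7/3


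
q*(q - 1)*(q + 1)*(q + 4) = q^4 + 4*q^3 - q^2 - 4*q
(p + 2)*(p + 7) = p^2 + 9*p + 14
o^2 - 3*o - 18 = (o - 6)*(o + 3)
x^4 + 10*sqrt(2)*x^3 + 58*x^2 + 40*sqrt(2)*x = x*(x + sqrt(2))*(x + 4*sqrt(2))*(x + 5*sqrt(2))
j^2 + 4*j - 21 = (j - 3)*(j + 7)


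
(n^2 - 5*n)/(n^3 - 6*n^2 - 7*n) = (5 - n)/(-n^2 + 6*n + 7)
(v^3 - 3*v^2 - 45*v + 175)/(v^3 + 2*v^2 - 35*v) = (v - 5)/v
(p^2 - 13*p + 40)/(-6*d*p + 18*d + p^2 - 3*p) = (-p^2 + 13*p - 40)/(6*d*p - 18*d - p^2 + 3*p)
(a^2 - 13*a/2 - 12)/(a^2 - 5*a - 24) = (a + 3/2)/(a + 3)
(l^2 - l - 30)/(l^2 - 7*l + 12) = (l^2 - l - 30)/(l^2 - 7*l + 12)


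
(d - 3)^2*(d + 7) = d^3 + d^2 - 33*d + 63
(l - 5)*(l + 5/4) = l^2 - 15*l/4 - 25/4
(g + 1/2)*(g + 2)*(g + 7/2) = g^3 + 6*g^2 + 39*g/4 + 7/2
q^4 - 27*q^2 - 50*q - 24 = (q - 6)*(q + 1)^2*(q + 4)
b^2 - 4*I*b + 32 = (b - 8*I)*(b + 4*I)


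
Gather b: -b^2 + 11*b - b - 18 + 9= -b^2 + 10*b - 9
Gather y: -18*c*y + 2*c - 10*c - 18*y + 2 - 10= -8*c + y*(-18*c - 18) - 8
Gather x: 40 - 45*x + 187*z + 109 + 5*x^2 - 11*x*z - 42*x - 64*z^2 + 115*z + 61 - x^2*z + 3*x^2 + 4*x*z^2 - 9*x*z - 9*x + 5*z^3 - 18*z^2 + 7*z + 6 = x^2*(8 - z) + x*(4*z^2 - 20*z - 96) + 5*z^3 - 82*z^2 + 309*z + 216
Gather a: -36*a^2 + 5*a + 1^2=-36*a^2 + 5*a + 1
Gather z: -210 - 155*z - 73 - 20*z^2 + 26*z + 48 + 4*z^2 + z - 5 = -16*z^2 - 128*z - 240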